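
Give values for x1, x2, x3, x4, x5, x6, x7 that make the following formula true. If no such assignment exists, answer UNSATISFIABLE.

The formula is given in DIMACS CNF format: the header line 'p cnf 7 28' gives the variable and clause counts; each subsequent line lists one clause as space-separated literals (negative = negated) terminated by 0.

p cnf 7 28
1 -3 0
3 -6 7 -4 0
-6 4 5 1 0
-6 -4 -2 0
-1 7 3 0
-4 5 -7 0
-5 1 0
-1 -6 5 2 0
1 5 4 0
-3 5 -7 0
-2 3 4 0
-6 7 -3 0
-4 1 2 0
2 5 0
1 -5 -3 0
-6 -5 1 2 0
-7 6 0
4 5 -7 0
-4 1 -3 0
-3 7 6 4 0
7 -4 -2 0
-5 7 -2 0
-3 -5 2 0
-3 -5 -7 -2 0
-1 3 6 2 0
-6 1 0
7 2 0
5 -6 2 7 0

x1=True, x2=False, x3=False, x4=True, x5=True, x6=True, x7=True

Branch on x1: set x1 = True.
Branch on x7: set x7 = True.
The clause (x6) is unit, so x6 = True.
Branch on x4: set x4 = True.
The clause (¬x2) is unit, so x2 = False.
The clause (x5) is unit, so x5 = True.
The clause (¬x3) is unit, so x3 = False.
All clauses are satisfied.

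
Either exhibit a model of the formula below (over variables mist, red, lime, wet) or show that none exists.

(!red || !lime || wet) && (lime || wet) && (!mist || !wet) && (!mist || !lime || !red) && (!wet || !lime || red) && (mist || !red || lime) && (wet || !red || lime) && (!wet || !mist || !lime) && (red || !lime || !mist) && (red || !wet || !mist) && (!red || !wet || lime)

Try lime = true.
Try red = false.
From the singleton clause (!wet), wet = false.
From the singleton clause (!mist), mist = false.
All clauses are satisfied.

mist ↦ false; red ↦ false; lime ↦ true; wet ↦ false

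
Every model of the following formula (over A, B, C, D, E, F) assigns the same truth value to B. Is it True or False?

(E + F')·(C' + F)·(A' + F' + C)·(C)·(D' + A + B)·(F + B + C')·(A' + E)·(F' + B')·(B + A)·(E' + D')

Suppose B = 1.
From the singleton clause (C), C = 1.
From the singleton clause (F), F = 1.
But (F') is also a unit clause — contradiction.
So every satisfying assignment has B = False.

False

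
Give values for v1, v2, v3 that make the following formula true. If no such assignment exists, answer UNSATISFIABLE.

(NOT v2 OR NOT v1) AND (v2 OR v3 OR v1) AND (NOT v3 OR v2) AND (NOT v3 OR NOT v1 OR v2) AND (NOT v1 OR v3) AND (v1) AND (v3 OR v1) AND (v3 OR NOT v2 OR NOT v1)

UNSATISFIABLE

From the singleton clause (v1), v1 = true.
From the singleton clause (NOT v2), v2 = false.
From the singleton clause (NOT v3), v3 = false.
But (v3) is also a unit clause — contradiction.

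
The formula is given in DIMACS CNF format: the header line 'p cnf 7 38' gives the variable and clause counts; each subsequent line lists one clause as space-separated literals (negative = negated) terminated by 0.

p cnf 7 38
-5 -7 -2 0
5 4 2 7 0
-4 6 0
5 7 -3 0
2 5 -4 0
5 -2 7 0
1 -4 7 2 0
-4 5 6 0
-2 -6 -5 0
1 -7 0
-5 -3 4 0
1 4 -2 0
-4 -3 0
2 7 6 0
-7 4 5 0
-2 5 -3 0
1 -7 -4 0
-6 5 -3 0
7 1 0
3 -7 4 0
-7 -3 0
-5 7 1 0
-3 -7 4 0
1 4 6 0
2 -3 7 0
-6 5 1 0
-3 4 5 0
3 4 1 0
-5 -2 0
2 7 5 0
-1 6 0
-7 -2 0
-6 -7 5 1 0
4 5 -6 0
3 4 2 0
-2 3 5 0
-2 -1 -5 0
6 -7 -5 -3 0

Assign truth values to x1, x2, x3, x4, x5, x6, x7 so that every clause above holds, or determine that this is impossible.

Try x4 = True.
Unit clause (x6) forces x6 = True.
Unit clause (¬x3) forces x3 = False.
Try x2 = False.
Unit clause (x5) forces x5 = True.
Try x1 = True.
No clause remains; x7 is free.

x1=True; x2=False; x3=False; x4=True; x5=True; x6=True; x7=True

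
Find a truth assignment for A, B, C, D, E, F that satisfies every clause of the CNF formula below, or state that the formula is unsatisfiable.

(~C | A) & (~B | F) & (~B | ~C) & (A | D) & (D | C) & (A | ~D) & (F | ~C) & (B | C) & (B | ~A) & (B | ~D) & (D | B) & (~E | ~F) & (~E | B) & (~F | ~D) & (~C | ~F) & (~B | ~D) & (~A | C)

Branch on C: set C = 0.
The clause (D) is unit, so D = 1.
The clause (A) is unit, so A = 1.
But (~A) is also a unit clause — contradiction.
Undo C and try C = 1.
The clause (A) is unit, so A = 1.
The clause (~B) is unit, so B = 0.
But (B) is also a unit clause — contradiction.
Neither C = 1 nor C = 0 works.

UNSATISFIABLE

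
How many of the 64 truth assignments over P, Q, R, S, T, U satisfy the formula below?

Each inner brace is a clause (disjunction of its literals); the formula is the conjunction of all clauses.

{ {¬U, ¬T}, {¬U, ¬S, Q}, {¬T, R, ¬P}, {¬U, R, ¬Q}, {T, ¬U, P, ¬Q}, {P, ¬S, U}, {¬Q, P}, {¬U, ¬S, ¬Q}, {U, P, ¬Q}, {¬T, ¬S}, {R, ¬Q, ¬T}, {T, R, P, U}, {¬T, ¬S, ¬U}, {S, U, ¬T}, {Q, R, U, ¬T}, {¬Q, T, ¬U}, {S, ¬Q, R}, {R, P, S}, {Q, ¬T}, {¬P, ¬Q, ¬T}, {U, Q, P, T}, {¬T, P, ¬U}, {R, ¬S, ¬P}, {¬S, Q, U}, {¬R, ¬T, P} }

7

There are 2^6 = 64 truth assignments over (P, Q, R, S, T, U).
Split on P. With P = True, the clauses containing P are satisfied and ¬P drops from the rest; 6 of the 2^5 = 32 assignments to the other variables satisfy what remains.
With P = False, by the same count on the reduced clause set, 1 assignment works.
(One model: P=F, Q=F, R=T, S=F, T=F, U=T.)
Total: 6 + 1 = 7.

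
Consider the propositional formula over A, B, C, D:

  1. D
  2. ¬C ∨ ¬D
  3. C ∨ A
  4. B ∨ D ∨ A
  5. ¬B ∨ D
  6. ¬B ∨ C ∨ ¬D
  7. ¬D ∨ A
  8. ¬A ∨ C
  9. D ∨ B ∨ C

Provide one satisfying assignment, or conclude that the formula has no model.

UNSATISFIABLE

The clause (D) is unit, so D = True.
The clause (¬C) is unit, so C = False.
The clause (A) is unit, so A = True.
But (¬A) is also a unit clause — contradiction.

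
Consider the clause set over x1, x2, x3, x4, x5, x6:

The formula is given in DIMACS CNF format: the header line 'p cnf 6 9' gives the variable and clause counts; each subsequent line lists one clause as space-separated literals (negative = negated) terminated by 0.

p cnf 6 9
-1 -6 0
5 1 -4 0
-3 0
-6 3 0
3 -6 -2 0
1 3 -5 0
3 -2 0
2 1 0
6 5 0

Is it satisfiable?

From the singleton clause (¬x3), x3 = False.
From the singleton clause (¬x6), x6 = False.
From the singleton clause (¬x2), x2 = False.
From the singleton clause (x1), x1 = True.
From the singleton clause (x5), x5 = True.
Every clause is now satisfied; x4 is unconstrained.
A satisfying assignment: x1 ↦ True; x2 ↦ False; x3 ↦ False; x4 ↦ False; x5 ↦ True; x6 ↦ False.

Yes, satisfiable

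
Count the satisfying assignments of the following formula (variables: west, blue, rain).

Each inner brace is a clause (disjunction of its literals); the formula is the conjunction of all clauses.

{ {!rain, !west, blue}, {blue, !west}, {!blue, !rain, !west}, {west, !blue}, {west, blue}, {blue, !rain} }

1

There are 2^3 = 8 truth assignments over (west, blue, rain).
Check each against the 6 clauses (columns in the order west, blue, rain):
  F F F  ✗ fails (west || blue)
  F F T  ✗ fails (west || blue)
  F T F  ✗ fails (west || !blue)
  F T T  ✗ fails (west || !blue)
  T F F  ✗ fails (blue || !west)
  T F T  ✗ fails (!rain || !west || blue)
  T T F  ✓ satisfies all
  T T T  ✗ fails (!blue || !rain || !west)
1 of the 8 rows is a model.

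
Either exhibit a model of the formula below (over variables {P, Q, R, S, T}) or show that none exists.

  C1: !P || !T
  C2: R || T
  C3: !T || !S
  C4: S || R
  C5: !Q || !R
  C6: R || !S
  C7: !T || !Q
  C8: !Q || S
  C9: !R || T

P ↦ false, Q ↦ false, R ↦ true, S ↦ false, T ↦ true

Suppose P = false.
Suppose R = true.
(!Q) alone gives Q = false.
(T) alone gives T = true.
(!S) alone gives S = false.
This assignment satisfies each clause.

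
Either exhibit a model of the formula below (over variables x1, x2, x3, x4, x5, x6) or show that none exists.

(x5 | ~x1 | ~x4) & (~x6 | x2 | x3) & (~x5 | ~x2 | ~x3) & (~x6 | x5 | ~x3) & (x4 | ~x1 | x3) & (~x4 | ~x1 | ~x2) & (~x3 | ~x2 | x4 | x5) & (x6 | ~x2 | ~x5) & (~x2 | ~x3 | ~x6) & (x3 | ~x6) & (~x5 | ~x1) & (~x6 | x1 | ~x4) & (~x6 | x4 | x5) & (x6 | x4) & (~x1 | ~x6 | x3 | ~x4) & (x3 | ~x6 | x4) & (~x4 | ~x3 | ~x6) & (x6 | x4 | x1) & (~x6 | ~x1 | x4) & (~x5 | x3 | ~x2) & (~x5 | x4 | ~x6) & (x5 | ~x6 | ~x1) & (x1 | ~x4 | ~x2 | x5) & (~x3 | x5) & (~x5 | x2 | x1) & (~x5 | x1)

x1: 0; x2: 0; x3: 0; x4: 1; x5: 0; x6: 0

Case x3 = 0:
(~x6) alone gives x6 = 0.
(x4) alone gives x4 = 1.
Case x5 = 0:
(~x1) alone gives x1 = 0.
(~x2) alone gives x2 = 0.
This assignment satisfies each clause.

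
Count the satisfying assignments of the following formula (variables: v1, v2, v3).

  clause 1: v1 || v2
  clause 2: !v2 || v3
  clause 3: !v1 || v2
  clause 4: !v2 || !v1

1

There are 2^3 = 8 truth assignments over (v1, v2, v3).
Check each against the 4 clauses (columns in the order v1, v2, v3):
  F F F  ✗ fails (v1 || v2)
  F F T  ✗ fails (v1 || v2)
  F T F  ✗ fails (!v2 || v3)
  F T T  ✓ satisfies all
  T F F  ✗ fails (!v1 || v2)
  T F T  ✗ fails (!v1 || v2)
  T T F  ✗ fails (!v2 || v3)
  T T T  ✗ fails (!v2 || !v1)
1 of the 8 rows is a model.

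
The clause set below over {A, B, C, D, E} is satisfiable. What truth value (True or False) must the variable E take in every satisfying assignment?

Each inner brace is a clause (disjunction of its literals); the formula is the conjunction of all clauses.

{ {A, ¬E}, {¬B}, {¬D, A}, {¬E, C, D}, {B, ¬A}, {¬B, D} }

Suppose E = True.
The clause (A) is unit, so A = True.
The clause (¬B) is unit, so B = False.
Now (B) is unsatisfied and unit — conflict.
So every satisfying assignment has E = False.

False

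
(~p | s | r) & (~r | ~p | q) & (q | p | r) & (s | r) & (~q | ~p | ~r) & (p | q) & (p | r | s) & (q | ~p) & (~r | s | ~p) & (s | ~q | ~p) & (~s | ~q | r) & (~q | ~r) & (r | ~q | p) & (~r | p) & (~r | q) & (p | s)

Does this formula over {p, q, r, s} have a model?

Suppose s = 1.
Suppose p = 1.
The clause (q) is unit, so q = 1.
The clause (~r) is unit, so r = 0.
Now (r) is unsatisfied and unit — conflict.
That branch fails; take p = 0 instead.
The clause (q) is unit, so q = 1.
The clause (r) is unit, so r = 1.
Now (~r) is unsatisfied and unit — conflict.
Both values of p lead to a conflict.
That branch fails; take s = 0 instead.
The clause (r) is unit, so r = 1.
The clause (~p) is unit, so p = 0.
Now (p) is unsatisfied and unit — conflict.
Both values of s lead to a conflict.
No assignment satisfies every clause.

No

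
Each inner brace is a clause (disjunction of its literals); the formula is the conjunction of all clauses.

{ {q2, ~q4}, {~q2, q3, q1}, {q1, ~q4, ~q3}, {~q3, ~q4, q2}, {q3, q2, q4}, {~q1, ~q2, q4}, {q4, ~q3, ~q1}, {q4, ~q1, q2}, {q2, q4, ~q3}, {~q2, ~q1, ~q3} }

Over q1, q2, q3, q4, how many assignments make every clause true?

2

There are 2^4 = 16 truth assignments over (q1, q2, q3, q4).
Check each against the 10 clauses (columns in the order q1, q2, q3, q4):
  F F F F  ✗ fails (q3 | q2 | q4)
  F F F T  ✗ fails (q2 | ~q4)
  F F T F  ✗ fails (q2 | q4 | ~q3)
  F F T T  ✗ fails (q2 | ~q4)
  F T F F  ✗ fails (~q2 | q3 | q1)
  F T F T  ✗ fails (~q2 | q3 | q1)
  F T T F  ✓ satisfies all
  F T T T  ✗ fails (q1 | ~q4 | ~q3)
  T F F F  ✗ fails (q3 | q2 | q4)
  T F F T  ✗ fails (q2 | ~q4)
  T F T F  ✗ fails (q4 | ~q3 | ~q1)
  T F T T  ✗ fails (q2 | ~q4)
  T T F F  ✗ fails (~q1 | ~q2 | q4)
  T T F T  ✓ satisfies all
  T T T F  ✗ fails (~q1 | ~q2 | q4)
  T T T T  ✗ fails (~q2 | ~q1 | ~q3)
2 of the 16 rows are models.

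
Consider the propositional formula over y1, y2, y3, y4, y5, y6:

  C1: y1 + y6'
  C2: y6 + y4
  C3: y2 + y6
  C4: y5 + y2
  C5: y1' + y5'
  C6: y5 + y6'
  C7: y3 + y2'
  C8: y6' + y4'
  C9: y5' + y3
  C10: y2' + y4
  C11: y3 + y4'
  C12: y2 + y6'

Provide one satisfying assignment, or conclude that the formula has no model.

y1=1,  y2=1,  y3=1,  y4=1,  y5=0,  y6=0

Try y1 = 1.
From the singleton clause (y5'), y5 = 0.
From the singleton clause (y2), y2 = 1.
From the singleton clause (y6'), y6 = 0.
From the singleton clause (y4), y4 = 1.
From the singleton clause (y3), y3 = 1.
This assignment satisfies each clause.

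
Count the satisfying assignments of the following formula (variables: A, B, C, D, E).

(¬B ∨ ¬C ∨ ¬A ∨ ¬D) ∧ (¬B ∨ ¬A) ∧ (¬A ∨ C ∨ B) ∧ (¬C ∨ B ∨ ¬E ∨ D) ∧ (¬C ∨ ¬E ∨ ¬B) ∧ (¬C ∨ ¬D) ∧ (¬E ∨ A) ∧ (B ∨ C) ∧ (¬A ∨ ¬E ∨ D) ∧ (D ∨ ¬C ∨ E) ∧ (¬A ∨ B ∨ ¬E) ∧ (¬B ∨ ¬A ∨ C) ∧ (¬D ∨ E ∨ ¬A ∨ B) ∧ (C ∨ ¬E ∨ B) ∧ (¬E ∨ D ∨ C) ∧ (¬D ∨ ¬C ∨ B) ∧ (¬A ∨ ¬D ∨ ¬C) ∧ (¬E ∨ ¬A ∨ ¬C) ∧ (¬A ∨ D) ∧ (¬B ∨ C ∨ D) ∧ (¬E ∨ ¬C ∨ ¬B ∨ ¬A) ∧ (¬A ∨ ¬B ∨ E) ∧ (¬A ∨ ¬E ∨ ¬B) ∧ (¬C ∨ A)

There are 2^5 = 32 truth assignments over (A, B, C, D, E).
Split on A. With A = True, the clauses containing A are satisfied and ¬A drops from the rest; 0 of the 2^4 = 16 assignments to the other variables satisfy what remains.
With A = False, by the same count on the reduced clause set, 1 assignment works.
(One model: A=F, B=T, C=F, D=T, E=F.)
Total: 0 + 1 = 1.

1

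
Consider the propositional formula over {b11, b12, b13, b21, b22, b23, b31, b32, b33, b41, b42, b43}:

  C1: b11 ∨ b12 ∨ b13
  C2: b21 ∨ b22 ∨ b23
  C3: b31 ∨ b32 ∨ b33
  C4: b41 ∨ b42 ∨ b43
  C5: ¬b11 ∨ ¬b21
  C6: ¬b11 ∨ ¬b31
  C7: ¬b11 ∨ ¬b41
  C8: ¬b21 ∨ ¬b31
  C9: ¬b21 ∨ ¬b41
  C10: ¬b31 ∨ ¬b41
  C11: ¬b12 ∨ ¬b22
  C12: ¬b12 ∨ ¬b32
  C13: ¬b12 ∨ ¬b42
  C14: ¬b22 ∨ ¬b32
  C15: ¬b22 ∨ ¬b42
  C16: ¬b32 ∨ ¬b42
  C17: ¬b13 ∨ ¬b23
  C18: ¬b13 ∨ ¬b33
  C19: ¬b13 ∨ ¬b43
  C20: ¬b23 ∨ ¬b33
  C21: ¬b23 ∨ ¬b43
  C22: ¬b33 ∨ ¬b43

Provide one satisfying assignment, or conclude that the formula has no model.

UNSATISFIABLE

Suppose b11 = False.
Suppose b12 = True.
From the singleton clause (¬b22), b22 = False.
From the singleton clause (¬b32), b32 = False.
From the singleton clause (¬b42), b42 = False.
Suppose b21 = True.
From the singleton clause (¬b31), b31 = False.
From the singleton clause (b33), b33 = True.
From the singleton clause (¬b41), b41 = False.
From the singleton clause (b43), b43 = True.
That conflicts with the unit clause (¬b43).
So b21 must be the other value — set b21 = False.
From the singleton clause (b23), b23 = True.
From the singleton clause (¬b13), b13 = False.
From the singleton clause (¬b33), b33 = False.
From the singleton clause (b31), b31 = True.
From the singleton clause (¬b41), b41 = False.
From the singleton clause (b43), b43 = True.
That conflicts with the unit clause (¬b43).
Neither b21 = True nor b21 = False works.
So b12 must be the other value — set b12 = False.
From the singleton clause (b13), b13 = True.
From the singleton clause (¬b23), b23 = False.
From the singleton clause (¬b33), b33 = False.
From the singleton clause (¬b43), b43 = False.
Suppose b21 = True.
From the singleton clause (¬b31), b31 = False.
From the singleton clause (b32), b32 = True.
From the singleton clause (¬b41), b41 = False.
From the singleton clause (b42), b42 = True.
That conflicts with the unit clause (¬b42).
So b21 must be the other value — set b21 = False.
From the singleton clause (b22), b22 = True.
From the singleton clause (¬b32), b32 = False.
From the singleton clause (b31), b31 = True.
From the singleton clause (¬b41), b41 = False.
From the singleton clause (b42), b42 = True.
That conflicts with the unit clause (¬b42).
Neither b21 = True nor b21 = False works.
Neither b12 = True nor b12 = False works.
So b11 must be the other value — set b11 = True.
From the singleton clause (¬b21), b21 = False.
From the singleton clause (¬b31), b31 = False.
From the singleton clause (¬b41), b41 = False.
Suppose b22 = True.
From the singleton clause (¬b12), b12 = False.
From the singleton clause (¬b32), b32 = False.
From the singleton clause (b33), b33 = True.
From the singleton clause (¬b42), b42 = False.
From the singleton clause (b43), b43 = True.
That conflicts with the unit clause (¬b43).
So b22 must be the other value — set b22 = False.
From the singleton clause (b23), b23 = True.
From the singleton clause (¬b13), b13 = False.
From the singleton clause (¬b33), b33 = False.
From the singleton clause (b32), b32 = True.
From the singleton clause (¬b12), b12 = False.
From the singleton clause (¬b42), b42 = False.
From the singleton clause (b43), b43 = True.
That conflicts with the unit clause (¬b43).
Neither b22 = True nor b22 = False works.
Neither b11 = True nor b11 = False works.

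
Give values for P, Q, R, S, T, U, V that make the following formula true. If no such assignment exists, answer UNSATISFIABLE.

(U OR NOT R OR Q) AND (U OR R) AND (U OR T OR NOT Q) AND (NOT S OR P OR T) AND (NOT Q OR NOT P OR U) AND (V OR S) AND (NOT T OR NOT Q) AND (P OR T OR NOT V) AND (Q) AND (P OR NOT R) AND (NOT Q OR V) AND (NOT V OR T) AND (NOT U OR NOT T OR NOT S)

UNSATISFIABLE

The clause (Q) is unit, so Q = true.
The clause (NOT T) is unit, so T = false.
The clause (U) is unit, so U = true.
The clause (V) is unit, so V = true.
That conflicts with the unit clause (NOT V).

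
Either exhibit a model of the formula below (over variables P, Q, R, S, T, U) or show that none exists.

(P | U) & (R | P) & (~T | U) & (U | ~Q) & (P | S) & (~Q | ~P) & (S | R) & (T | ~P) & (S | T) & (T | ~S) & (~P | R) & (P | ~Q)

P: 1; Q: 0; R: 1; S: 0; T: 1; U: 1

Case P = 1:
Unit clause (~Q) forces Q = 0.
Unit clause (T) forces T = 1.
Unit clause (U) forces U = 1.
Unit clause (R) forces R = 1.
Every clause is now satisfied; S is unconstrained.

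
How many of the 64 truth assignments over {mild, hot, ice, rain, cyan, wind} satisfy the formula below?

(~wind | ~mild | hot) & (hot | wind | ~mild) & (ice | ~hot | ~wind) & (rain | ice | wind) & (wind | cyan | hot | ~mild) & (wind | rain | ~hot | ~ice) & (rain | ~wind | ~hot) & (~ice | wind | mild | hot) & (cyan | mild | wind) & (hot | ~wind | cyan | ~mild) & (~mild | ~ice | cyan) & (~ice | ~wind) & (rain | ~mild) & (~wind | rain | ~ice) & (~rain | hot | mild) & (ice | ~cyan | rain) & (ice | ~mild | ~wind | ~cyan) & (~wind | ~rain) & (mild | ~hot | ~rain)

4

There are 2^6 = 64 truth assignments over (mild, hot, ice, rain, cyan, wind).
Split on rain. With rain = 1, the clauses containing rain are satisfied and ~rain drops from the rest; 3 of the 2^5 = 32 assignments to the other variables satisfy what remains.
With rain = 0, by the same count on the reduced clause set, 1 assignment works.
Total: 3 + 1 = 4.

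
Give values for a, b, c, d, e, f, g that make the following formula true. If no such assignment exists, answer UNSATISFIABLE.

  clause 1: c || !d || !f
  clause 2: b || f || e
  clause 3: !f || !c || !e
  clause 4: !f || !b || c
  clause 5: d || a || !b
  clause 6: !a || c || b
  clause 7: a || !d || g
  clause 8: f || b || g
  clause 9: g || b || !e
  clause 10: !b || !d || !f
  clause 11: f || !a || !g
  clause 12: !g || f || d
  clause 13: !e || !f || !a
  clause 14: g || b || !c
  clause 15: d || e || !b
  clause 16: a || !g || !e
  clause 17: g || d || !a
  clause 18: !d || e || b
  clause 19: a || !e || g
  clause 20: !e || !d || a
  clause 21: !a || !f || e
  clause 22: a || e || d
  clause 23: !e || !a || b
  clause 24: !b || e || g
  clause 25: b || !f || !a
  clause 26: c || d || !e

a: false; b: true; c: true; d: true; e: false; f: false; g: true

Case c = true:
Case f = false:
Case b = true:
Case d = true:
Case a = false:
Unit clause (g) forces g = true.
Unit clause (!e) forces e = false.
Every clause now holds.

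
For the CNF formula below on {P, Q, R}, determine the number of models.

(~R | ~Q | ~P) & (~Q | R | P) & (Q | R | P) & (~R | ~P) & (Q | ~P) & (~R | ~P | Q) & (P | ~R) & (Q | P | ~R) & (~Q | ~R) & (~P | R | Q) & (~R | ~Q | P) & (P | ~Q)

1

There are 2^3 = 8 truth assignments over (P, Q, R).
Split on R. With R = 1, the clauses containing R are satisfied and ~R drops from the rest; 0 of the 2^2 = 4 assignments to the other variables satisfy what remains.
With R = 0, by the same count on the reduced clause set, 1 assignment works.
Total: 0 + 1 = 1.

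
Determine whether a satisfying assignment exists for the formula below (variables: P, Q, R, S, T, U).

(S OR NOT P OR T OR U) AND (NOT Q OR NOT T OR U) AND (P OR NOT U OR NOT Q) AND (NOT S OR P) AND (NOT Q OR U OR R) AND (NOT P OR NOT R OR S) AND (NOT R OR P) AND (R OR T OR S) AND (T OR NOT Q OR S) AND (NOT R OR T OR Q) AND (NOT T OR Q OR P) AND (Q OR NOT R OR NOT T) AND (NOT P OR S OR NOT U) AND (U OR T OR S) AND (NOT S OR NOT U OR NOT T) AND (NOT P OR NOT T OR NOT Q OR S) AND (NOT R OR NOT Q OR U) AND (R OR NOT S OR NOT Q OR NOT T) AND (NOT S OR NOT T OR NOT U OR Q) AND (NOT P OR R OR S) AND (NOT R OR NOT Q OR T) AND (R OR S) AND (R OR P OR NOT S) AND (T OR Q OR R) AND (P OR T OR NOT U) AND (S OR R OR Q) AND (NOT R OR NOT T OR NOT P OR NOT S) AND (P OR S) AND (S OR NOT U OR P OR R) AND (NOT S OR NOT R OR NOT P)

Case S = true:
Unit clause (P) forces P = true.
Unit clause (NOT R) forces R = false.
Case Q = false:
Unit clause (T) forces T = true.
Unit clause (NOT U) forces U = false.
All clauses are satisfied.
A satisfying assignment: P: true; Q: false; R: false; S: true; T: true; U: false.

Yes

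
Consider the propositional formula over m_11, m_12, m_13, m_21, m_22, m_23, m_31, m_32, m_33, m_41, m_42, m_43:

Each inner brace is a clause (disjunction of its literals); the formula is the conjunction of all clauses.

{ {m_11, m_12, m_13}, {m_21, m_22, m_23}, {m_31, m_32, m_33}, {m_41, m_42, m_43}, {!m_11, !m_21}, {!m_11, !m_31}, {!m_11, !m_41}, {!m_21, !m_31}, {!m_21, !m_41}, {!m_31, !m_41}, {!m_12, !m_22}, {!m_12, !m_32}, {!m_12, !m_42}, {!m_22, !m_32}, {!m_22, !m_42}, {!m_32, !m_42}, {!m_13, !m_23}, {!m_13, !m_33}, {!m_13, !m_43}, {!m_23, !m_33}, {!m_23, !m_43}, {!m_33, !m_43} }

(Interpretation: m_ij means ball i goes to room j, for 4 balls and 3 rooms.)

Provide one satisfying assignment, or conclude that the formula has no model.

UNSATISFIABLE

Try m_11 = false.
Try m_12 = true.
Unit clause (!m_22) forces m_22 = false.
Unit clause (!m_32) forces m_32 = false.
Unit clause (!m_42) forces m_42 = false.
Try m_21 = true.
Unit clause (!m_31) forces m_31 = false.
Unit clause (m_33) forces m_33 = true.
Unit clause (!m_41) forces m_41 = false.
Unit clause (m_43) forces m_43 = true.
Now (!m_43) is unsatisfied and unit — conflict.
So m_21 must be the other value — set m_21 = false.
Unit clause (m_23) forces m_23 = true.
Unit clause (!m_13) forces m_13 = false.
Unit clause (!m_33) forces m_33 = false.
Unit clause (m_31) forces m_31 = true.
Unit clause (!m_41) forces m_41 = false.
Unit clause (m_43) forces m_43 = true.
Now (!m_43) is unsatisfied and unit — conflict.
Either choice for m_21 ends in contradiction.
So m_12 must be the other value — set m_12 = false.
Unit clause (m_13) forces m_13 = true.
Unit clause (!m_23) forces m_23 = false.
Unit clause (!m_33) forces m_33 = false.
Unit clause (!m_43) forces m_43 = false.
Try m_21 = true.
Unit clause (!m_31) forces m_31 = false.
Unit clause (m_32) forces m_32 = true.
Unit clause (!m_41) forces m_41 = false.
Unit clause (m_42) forces m_42 = true.
Now (!m_42) is unsatisfied and unit — conflict.
So m_21 must be the other value — set m_21 = false.
Unit clause (m_22) forces m_22 = true.
Unit clause (!m_32) forces m_32 = false.
Unit clause (m_31) forces m_31 = true.
Unit clause (!m_41) forces m_41 = false.
Unit clause (m_42) forces m_42 = true.
Now (!m_42) is unsatisfied and unit — conflict.
Either choice for m_21 ends in contradiction.
Either choice for m_12 ends in contradiction.
So m_11 must be the other value — set m_11 = true.
Unit clause (!m_21) forces m_21 = false.
Unit clause (!m_31) forces m_31 = false.
Unit clause (!m_41) forces m_41 = false.
Try m_22 = true.
Unit clause (!m_12) forces m_12 = false.
Unit clause (!m_32) forces m_32 = false.
Unit clause (m_33) forces m_33 = true.
Unit clause (!m_42) forces m_42 = false.
Unit clause (m_43) forces m_43 = true.
Now (!m_43) is unsatisfied and unit — conflict.
So m_22 must be the other value — set m_22 = false.
Unit clause (m_23) forces m_23 = true.
Unit clause (!m_13) forces m_13 = false.
Unit clause (!m_33) forces m_33 = false.
Unit clause (m_32) forces m_32 = true.
Unit clause (!m_12) forces m_12 = false.
Unit clause (!m_42) forces m_42 = false.
Unit clause (m_43) forces m_43 = true.
Now (!m_43) is unsatisfied and unit — conflict.
Either choice for m_22 ends in contradiction.
Either choice for m_11 ends in contradiction.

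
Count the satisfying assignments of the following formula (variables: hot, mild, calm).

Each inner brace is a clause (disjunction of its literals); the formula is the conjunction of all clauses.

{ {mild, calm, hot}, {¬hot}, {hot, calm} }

There are 2^3 = 8 truth assignments over (hot, mild, calm).
Check each against the 3 clauses (columns in the order hot, mild, calm):
  F F F  ✗ fails (mild ∨ calm ∨ hot)
  F F T  ✓ satisfies all
  F T F  ✗ fails (hot ∨ calm)
  F T T  ✓ satisfies all
  T F F  ✗ fails (¬hot)
  T F T  ✗ fails (¬hot)
  T T F  ✗ fails (¬hot)
  T T T  ✗ fails (¬hot)
2 of the 8 rows are models.

2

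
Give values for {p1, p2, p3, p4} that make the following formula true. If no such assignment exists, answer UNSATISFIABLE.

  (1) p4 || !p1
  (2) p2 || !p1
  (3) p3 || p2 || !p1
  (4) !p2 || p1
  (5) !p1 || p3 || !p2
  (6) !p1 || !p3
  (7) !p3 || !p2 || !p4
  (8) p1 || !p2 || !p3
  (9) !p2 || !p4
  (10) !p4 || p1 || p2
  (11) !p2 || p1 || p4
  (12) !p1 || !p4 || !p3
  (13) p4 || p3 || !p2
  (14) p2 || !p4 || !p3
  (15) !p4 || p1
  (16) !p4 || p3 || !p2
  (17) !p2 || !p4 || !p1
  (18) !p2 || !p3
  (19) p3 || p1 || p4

p1: false; p2: false; p3: true; p4: false

Try p4 = false.
Unit clause (!p1) forces p1 = false.
Unit clause (!p2) forces p2 = false.
Unit clause (p3) forces p3 = true.
Every clause now holds.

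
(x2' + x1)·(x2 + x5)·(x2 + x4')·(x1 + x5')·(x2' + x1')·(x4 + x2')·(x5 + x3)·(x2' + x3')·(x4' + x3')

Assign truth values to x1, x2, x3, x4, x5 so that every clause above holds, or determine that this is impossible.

Branch on x2: set x2 = 0.
(x5) alone gives x5 = 1.
(x4') alone gives x4 = 0.
(x1) alone gives x1 = 1.
Every clause is now satisfied; x3 is unconstrained.

x1 ↦ 1; x2 ↦ 0; x3 ↦ 1; x4 ↦ 0; x5 ↦ 1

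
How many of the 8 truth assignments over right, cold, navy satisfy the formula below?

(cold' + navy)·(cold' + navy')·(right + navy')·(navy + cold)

There are 2^3 = 8 truth assignments over (right, cold, navy).
Check each against the 4 clauses (columns in the order right, cold, navy):
  F F F  ✗ fails (navy + cold)
  F F T  ✗ fails (right + navy')
  F T F  ✗ fails (cold' + navy)
  F T T  ✗ fails (cold' + navy')
  T F F  ✗ fails (navy + cold)
  T F T  ✓ satisfies all
  T T F  ✗ fails (cold' + navy)
  T T T  ✗ fails (cold' + navy')
1 of the 8 rows is a model.

1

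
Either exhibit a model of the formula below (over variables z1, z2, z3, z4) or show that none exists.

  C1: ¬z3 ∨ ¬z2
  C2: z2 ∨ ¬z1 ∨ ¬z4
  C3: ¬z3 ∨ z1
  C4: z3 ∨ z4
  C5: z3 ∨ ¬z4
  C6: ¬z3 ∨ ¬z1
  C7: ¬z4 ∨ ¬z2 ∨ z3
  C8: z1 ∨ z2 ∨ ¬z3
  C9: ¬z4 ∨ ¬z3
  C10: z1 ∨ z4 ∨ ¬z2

Try z3 = False.
Unit clause (z4) forces z4 = True.
Now (¬z4) is unsatisfied and unit — conflict.
Undo z3 and try z3 = True.
Unit clause (¬z2) forces z2 = False.
Unit clause (z1) forces z1 = True.
Now (¬z1) is unsatisfied and unit — conflict.
Both values of z3 lead to a conflict.

UNSATISFIABLE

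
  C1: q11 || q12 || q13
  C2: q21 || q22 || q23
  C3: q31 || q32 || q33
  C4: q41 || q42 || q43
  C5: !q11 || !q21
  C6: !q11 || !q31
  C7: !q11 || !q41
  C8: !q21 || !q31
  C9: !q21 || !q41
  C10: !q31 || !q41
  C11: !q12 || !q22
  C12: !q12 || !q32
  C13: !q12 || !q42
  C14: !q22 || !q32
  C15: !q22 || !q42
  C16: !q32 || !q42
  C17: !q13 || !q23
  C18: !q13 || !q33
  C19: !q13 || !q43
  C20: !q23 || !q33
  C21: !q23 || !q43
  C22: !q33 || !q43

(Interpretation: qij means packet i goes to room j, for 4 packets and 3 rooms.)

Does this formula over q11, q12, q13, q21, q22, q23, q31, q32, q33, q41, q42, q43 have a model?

No, unsatisfiable

Branch on q11: set q11 = false.
Branch on q12: set q12 = true.
The clause (!q22) is unit, so q22 = false.
The clause (!q32) is unit, so q32 = false.
The clause (!q42) is unit, so q42 = false.
Branch on q21: set q21 = true.
The clause (!q31) is unit, so q31 = false.
The clause (q33) is unit, so q33 = true.
The clause (!q41) is unit, so q41 = false.
The clause (q43) is unit, so q43 = true.
That conflicts with the unit clause (!q43).
That branch fails; take q21 = false instead.
The clause (q23) is unit, so q23 = true.
The clause (!q13) is unit, so q13 = false.
The clause (!q33) is unit, so q33 = false.
The clause (q31) is unit, so q31 = true.
The clause (!q41) is unit, so q41 = false.
The clause (q43) is unit, so q43 = true.
That conflicts with the unit clause (!q43).
Either choice for q21 ends in contradiction.
That branch fails; take q12 = false instead.
The clause (q13) is unit, so q13 = true.
The clause (!q23) is unit, so q23 = false.
The clause (!q33) is unit, so q33 = false.
The clause (!q43) is unit, so q43 = false.
Branch on q21: set q21 = true.
The clause (!q31) is unit, so q31 = false.
The clause (q32) is unit, so q32 = true.
The clause (!q41) is unit, so q41 = false.
The clause (q42) is unit, so q42 = true.
That conflicts with the unit clause (!q42).
That branch fails; take q21 = false instead.
The clause (q22) is unit, so q22 = true.
The clause (!q32) is unit, so q32 = false.
The clause (q31) is unit, so q31 = true.
The clause (!q41) is unit, so q41 = false.
The clause (q42) is unit, so q42 = true.
That conflicts with the unit clause (!q42).
Either choice for q21 ends in contradiction.
Either choice for q12 ends in contradiction.
That branch fails; take q11 = true instead.
The clause (!q21) is unit, so q21 = false.
The clause (!q31) is unit, so q31 = false.
The clause (!q41) is unit, so q41 = false.
Branch on q22: set q22 = true.
The clause (!q12) is unit, so q12 = false.
The clause (!q32) is unit, so q32 = false.
The clause (q33) is unit, so q33 = true.
The clause (!q42) is unit, so q42 = false.
The clause (q43) is unit, so q43 = true.
That conflicts with the unit clause (!q43).
That branch fails; take q22 = false instead.
The clause (q23) is unit, so q23 = true.
The clause (!q13) is unit, so q13 = false.
The clause (!q33) is unit, so q33 = false.
The clause (q32) is unit, so q32 = true.
The clause (!q12) is unit, so q12 = false.
The clause (!q42) is unit, so q42 = false.
The clause (q43) is unit, so q43 = true.
That conflicts with the unit clause (!q43).
Either choice for q22 ends in contradiction.
Either choice for q11 ends in contradiction.
No assignment satisfies every clause.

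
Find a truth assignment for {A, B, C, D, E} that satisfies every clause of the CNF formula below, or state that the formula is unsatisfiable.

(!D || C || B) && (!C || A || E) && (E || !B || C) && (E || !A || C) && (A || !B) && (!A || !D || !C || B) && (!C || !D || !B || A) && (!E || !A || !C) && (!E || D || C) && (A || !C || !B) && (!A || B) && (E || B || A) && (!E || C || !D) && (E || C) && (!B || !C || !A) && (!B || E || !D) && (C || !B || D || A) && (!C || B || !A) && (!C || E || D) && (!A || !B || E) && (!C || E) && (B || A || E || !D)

Branch on A: set A = false.
The clause (!B) is unit, so B = false.
The clause (E) is unit, so E = true.
Branch on D: set D = false.
The clause (C) is unit, so C = true.
All clauses are satisfied.

A=false, B=false, C=true, D=false, E=true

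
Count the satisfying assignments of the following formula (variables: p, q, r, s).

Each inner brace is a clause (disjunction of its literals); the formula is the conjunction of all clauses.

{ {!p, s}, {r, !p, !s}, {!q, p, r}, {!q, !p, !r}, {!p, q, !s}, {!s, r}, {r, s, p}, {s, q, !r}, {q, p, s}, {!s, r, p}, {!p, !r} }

3

There are 2^4 = 16 truth assignments over (p, q, r, s).
Check each against the 11 clauses (columns in the order p, q, r, s):
  F F F F  ✗ fails (r || s || p)
  F F F T  ✗ fails (!s || r)
  F F T F  ✗ fails (s || q || !r)
  F F T T  ✓ satisfies all
  F T F F  ✗ fails (!q || p || r)
  F T F T  ✗ fails (!q || p || r)
  F T T F  ✓ satisfies all
  F T T T  ✓ satisfies all
  T F F F  ✗ fails (!p || s)
  T F F T  ✗ fails (r || !p || !s)
  T F T F  ✗ fails (!p || s)
  T F T T  ✗ fails (!p || q || !s)
  T T F F  ✗ fails (!p || s)
  T T F T  ✗ fails (r || !p || !s)
  T T T F  ✗ fails (!p || s)
  T T T T  ✗ fails (!q || !p || !r)
3 of the 16 rows are models.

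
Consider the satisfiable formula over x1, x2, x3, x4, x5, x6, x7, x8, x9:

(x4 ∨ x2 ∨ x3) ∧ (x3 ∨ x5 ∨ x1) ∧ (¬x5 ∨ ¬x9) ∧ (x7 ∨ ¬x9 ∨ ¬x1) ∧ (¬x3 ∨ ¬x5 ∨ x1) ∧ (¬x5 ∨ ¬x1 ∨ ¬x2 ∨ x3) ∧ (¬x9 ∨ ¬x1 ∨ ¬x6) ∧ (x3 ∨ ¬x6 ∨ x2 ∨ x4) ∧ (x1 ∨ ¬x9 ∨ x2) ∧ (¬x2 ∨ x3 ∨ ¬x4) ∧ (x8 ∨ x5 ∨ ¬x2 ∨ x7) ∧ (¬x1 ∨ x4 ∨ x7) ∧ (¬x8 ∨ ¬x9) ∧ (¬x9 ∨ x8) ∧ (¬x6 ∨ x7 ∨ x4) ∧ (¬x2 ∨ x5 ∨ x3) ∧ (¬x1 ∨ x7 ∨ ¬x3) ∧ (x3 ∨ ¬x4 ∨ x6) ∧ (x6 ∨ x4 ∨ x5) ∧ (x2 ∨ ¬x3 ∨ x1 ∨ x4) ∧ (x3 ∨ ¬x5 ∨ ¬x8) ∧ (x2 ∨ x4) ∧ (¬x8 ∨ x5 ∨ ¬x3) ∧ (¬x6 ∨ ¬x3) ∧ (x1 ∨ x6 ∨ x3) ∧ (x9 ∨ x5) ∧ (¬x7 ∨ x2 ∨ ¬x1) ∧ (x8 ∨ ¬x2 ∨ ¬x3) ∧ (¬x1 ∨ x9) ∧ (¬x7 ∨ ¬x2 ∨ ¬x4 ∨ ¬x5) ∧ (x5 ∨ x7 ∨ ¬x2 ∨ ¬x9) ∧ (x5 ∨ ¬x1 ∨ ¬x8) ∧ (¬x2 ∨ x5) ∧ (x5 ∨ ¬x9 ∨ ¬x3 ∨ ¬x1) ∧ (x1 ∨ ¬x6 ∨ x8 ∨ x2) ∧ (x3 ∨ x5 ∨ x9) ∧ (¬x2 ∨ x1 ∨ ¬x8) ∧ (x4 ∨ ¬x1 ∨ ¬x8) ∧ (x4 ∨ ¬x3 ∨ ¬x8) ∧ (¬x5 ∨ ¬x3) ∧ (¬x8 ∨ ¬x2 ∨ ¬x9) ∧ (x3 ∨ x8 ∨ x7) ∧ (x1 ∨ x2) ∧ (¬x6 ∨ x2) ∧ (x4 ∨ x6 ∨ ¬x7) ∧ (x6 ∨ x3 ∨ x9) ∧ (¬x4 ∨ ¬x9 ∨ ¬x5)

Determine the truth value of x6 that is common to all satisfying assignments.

True

Suppose x6 = False.
Try x5 = False.
Unit clause (x4) forces x4 = True.
Unit clause (x3) forces x3 = True.
Unit clause (¬x8) forces x8 = False.
Unit clause (¬x9) forces x9 = False.
But (x9) is also a unit clause — contradiction.
So x5 must be the other value — set x5 = True.
Unit clause (¬x9) forces x9 = False.
Unit clause (¬x1) forces x1 = False.
Unit clause (¬x3) forces x3 = False.
But (x3) is also a unit clause — contradiction.
Either choice for x5 ends in contradiction.
So every satisfying assignment has x6 = True.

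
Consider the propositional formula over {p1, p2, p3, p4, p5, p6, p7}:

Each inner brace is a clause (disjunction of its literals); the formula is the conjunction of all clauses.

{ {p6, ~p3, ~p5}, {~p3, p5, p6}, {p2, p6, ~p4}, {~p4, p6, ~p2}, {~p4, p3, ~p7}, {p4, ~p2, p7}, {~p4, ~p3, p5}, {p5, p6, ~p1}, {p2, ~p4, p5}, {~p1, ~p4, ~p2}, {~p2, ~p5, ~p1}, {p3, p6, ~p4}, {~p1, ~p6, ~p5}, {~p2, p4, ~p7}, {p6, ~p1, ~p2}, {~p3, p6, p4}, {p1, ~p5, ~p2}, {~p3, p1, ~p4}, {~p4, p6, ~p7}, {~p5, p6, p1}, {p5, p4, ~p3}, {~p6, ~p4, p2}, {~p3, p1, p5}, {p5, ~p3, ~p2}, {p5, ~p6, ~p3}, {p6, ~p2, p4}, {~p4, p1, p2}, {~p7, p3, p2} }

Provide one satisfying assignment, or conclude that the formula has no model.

Suppose p6 = 1.
Suppose p1 = 0.
Suppose p5 = 0.
(~p3) alone gives p3 = 0.
Suppose p4 = 0.
Suppose p2 = 0.
(~p7) alone gives p7 = 0.
This assignment satisfies each clause.

p1=0; p2=0; p3=0; p4=0; p5=0; p6=1; p7=0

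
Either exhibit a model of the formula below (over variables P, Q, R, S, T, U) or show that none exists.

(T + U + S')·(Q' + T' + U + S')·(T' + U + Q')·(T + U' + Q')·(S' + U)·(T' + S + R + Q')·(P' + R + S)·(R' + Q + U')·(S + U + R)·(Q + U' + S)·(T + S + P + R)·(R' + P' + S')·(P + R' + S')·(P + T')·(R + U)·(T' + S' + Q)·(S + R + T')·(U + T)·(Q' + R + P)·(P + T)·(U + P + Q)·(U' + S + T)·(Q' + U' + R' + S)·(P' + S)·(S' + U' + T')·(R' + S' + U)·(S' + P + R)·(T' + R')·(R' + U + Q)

Branch on S: set S = 1.
The clause (U) is unit, so U = 1.
The clause (T') is unit, so T = 0.
The clause (Q') is unit, so Q = 0.
The clause (R') is unit, so R = 0.
The clause (P) is unit, so P = 1.
Every clause now holds.

P: 1; Q: 0; R: 0; S: 1; T: 0; U: 1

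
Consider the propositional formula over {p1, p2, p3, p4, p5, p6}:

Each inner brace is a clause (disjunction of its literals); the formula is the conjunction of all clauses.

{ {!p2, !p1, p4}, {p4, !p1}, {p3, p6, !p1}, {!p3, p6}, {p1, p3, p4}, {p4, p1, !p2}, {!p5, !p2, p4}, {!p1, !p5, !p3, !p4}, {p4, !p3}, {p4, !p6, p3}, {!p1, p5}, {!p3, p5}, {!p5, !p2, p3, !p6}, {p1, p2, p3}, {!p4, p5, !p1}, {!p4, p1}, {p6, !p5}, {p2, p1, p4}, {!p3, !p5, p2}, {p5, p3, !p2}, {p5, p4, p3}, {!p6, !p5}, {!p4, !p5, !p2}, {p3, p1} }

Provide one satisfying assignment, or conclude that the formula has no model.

UNSATISFIABLE

Suppose p4 = true.
From the singleton clause (p1), p1 = true.
From the singleton clause (p5), p5 = true.
From the singleton clause (!p3), p3 = false.
From the singleton clause (p6), p6 = true.
But (!p6) is also a unit clause — contradiction.
Backtrack on p4: now try p4 = false.
From the singleton clause (!p1), p1 = false.
From the singleton clause (p3), p3 = true.
But (!p3) is also a unit clause — contradiction.
Either choice for p4 ends in contradiction.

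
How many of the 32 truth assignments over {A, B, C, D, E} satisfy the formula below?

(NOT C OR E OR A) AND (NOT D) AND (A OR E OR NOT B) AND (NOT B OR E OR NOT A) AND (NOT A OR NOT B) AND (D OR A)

There are 2^5 = 32 truth assignments over (A, B, C, D, E).
Split on C. With C = true, the clauses containing C are satisfied and NOT C drops from the rest; 2 of the 2^4 = 16 assignments to the other variables satisfy what remains.
With C = false, by the same count on the reduced clause set, 2 assignments work.
(One model: A=T, B=F, C=F, D=F, E=F.)
Total: 2 + 2 = 4.

4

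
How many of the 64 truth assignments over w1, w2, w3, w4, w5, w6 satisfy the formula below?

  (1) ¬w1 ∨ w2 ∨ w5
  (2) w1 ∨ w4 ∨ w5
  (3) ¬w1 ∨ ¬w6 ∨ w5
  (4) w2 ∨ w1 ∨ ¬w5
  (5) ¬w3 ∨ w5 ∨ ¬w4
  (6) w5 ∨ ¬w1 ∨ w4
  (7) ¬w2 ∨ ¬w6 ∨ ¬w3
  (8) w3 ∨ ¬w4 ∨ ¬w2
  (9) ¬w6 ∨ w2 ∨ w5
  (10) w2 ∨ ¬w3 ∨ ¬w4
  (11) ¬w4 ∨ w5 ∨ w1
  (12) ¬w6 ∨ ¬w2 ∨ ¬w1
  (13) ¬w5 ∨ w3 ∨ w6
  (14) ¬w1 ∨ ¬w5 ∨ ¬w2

7

There are 2^6 = 64 truth assignments over (w1, w2, w3, w4, w5, w6).
Split on w4. With w4 = True, the clauses containing w4 are satisfied and ¬w4 drops from the rest; 2 of the 2^5 = 32 assignments to the other variables satisfy what remains.
With w4 = False, by the same count on the reduced clause set, 5 assignments work.
(One model: w1=F, w2=T, w3=F, w4=F, w5=T, w6=T.)
Total: 2 + 5 = 7.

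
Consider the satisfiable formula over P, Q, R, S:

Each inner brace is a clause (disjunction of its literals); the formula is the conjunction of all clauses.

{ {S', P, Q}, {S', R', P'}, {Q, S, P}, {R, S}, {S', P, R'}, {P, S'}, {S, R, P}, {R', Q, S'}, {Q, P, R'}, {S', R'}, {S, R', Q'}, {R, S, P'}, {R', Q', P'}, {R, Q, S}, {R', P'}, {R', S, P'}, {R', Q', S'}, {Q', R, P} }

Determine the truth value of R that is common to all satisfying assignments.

False

Suppose R = 1.
Unit clause (S') forces S = 0.
Unit clause (Q') forces Q = 0.
Unit clause (P) forces P = 1.
But (P') is also a unit clause — contradiction.
So every satisfying assignment has R = False.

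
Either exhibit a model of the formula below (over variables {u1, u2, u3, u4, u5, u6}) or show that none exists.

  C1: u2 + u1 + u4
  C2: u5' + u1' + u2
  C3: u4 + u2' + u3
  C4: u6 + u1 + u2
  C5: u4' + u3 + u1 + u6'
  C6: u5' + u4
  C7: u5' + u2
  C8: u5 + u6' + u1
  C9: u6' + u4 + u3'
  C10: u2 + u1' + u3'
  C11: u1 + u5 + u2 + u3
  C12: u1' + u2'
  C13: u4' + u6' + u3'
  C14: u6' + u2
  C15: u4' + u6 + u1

u1 ↦ 1, u2 ↦ 0, u3 ↦ 0, u4 ↦ 1, u5 ↦ 0, u6 ↦ 0

Try u5 = 0.
Try u6 = 0.
Try u1 = 1.
The clause (u2') is unit, so u2 = 0.
The clause (u3') is unit, so u3 = 0.
No clause remains; u4 is free.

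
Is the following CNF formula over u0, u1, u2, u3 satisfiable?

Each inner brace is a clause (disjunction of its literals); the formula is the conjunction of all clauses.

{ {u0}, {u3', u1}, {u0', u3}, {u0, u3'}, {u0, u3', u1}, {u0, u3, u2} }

Satisfiable

From the singleton clause (u0), u0 = 1.
From the singleton clause (u3), u3 = 1.
From the singleton clause (u1), u1 = 1.
No clause remains; u2 is free.
A satisfying assignment: u0=1,  u1=1,  u2=0,  u3=1.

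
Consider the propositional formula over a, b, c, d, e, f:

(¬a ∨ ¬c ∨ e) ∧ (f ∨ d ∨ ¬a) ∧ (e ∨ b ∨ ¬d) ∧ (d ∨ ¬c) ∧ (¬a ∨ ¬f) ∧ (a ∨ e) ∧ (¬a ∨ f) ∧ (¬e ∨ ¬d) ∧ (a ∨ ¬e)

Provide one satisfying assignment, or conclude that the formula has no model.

Try d = True.
From the singleton clause (¬e), e = False.
From the singleton clause (b), b = True.
From the singleton clause (a), a = True.
From the singleton clause (¬c), c = False.
From the singleton clause (¬f), f = False.
But (f) is also a unit clause — contradiction.
Backtrack on d: now try d = False.
From the singleton clause (¬c), c = False.
Try f = True.
From the singleton clause (¬a), a = False.
From the singleton clause (e), e = True.
But (¬e) is also a unit clause — contradiction.
Backtrack on f: now try f = False.
From the singleton clause (¬a), a = False.
From the singleton clause (e), e = True.
But (¬e) is also a unit clause — contradiction.
Either choice for f ends in contradiction.
Either choice for d ends in contradiction.

UNSATISFIABLE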